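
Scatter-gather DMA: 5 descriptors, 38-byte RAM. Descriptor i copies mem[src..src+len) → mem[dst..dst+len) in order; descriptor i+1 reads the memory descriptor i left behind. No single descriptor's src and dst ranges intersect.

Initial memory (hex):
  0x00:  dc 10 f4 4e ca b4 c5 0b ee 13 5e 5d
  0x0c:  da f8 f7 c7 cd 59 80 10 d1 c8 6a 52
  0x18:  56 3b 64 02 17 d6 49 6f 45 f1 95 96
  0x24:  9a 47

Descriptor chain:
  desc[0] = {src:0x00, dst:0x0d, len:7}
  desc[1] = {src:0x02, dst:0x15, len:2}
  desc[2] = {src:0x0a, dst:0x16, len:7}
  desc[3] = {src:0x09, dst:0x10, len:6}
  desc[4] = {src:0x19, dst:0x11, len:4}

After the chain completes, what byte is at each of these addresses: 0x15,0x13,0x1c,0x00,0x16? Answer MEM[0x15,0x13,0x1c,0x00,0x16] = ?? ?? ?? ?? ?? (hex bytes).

[0] 0x00->0x0d len=7 : dc 10 f4 4e ca b4 c5
[1] 0x02->0x15 len=2 : f4 4e
[2] 0x0a->0x16 len=7 : 5e 5d da dc 10 f4 4e
[3] 0x09->0x10 len=6 : 13 5e 5d da dc 10
[4] 0x19->0x11 len=4 : dc 10 f4 4e
query mem[0x15]=0x10, mem[0x13]=0xf4, mem[0x1c]=0x4e, mem[0x00]=0xdc, mem[0x16]=0x5e

MEM[0x15,0x13,0x1c,0x00,0x16] = 10 f4 4e dc 5e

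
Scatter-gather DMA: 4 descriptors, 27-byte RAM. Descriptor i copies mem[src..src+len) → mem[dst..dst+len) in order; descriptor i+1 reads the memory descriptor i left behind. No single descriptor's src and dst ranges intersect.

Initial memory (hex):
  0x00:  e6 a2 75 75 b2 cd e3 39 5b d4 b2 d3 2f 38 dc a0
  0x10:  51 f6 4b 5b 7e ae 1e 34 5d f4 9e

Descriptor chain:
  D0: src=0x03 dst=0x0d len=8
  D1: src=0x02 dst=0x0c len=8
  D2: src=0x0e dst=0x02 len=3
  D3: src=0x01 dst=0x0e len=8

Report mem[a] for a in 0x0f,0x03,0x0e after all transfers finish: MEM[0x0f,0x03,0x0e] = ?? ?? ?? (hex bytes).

MEM[0x0f,0x03,0x0e] = b2 cd a2

[0] 0x03->0x0d len=8 : 75 b2 cd e3 39 5b d4 b2
[1] 0x02->0x0c len=8 : 75 75 b2 cd e3 39 5b d4
[2] 0x0e->0x02 len=3 : b2 cd e3
[3] 0x01->0x0e len=8 : a2 b2 cd e3 cd e3 39 5b
query mem[0x0f]=0xb2, mem[0x03]=0xcd, mem[0x0e]=0xa2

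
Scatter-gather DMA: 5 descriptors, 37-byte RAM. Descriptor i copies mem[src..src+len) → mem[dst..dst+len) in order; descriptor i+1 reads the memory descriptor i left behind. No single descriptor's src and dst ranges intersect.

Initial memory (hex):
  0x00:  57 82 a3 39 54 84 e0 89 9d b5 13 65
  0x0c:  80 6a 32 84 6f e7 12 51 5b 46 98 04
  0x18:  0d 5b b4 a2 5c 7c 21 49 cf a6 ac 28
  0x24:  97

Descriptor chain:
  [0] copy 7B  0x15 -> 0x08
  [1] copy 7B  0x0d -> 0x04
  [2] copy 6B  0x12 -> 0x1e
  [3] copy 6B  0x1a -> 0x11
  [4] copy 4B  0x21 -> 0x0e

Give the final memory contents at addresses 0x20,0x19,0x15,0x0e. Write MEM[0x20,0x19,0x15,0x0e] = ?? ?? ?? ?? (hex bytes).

D0: mem[0x08..0x0e] <- [46 98 04 0d 5b b4 a2]
D1: mem[0x04..0x0a] <- [b4 a2 84 6f e7 12 51]
D2: mem[0x1e..0x23] <- [12 51 5b 46 98 04]
D3: mem[0x11..0x16] <- [b4 a2 5c 7c 12 51]
D4: mem[0x0e..0x11] <- [46 98 04 97]
query mem[0x20]=0x5b, mem[0x19]=0x5b, mem[0x15]=0x12, mem[0x0e]=0x46

MEM[0x20,0x19,0x15,0x0e] = 5b 5b 12 46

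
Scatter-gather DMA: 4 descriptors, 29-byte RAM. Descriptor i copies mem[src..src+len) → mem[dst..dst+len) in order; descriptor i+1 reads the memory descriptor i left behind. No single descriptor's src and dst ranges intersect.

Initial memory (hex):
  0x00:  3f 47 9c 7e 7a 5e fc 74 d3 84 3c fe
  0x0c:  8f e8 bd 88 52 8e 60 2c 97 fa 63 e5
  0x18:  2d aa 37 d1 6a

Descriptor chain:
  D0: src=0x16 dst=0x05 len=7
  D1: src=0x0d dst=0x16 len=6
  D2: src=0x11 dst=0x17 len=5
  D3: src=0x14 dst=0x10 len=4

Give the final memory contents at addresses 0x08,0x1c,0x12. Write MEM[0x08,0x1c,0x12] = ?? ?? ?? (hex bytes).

#0 dst[0x05+7] := {0x63,0xe5,0x2d,0xaa,0x37,0xd1,0x6a}
#1 dst[0x16+6] := {0xe8,0xbd,0x88,0x52,0x8e,0x60}
#2 dst[0x17+5] := {0x8e,0x60,0x2c,0x97,0xfa}
#3 dst[0x10+4] := {0x97,0xfa,0xe8,0x8e}
query mem[0x08]=0xaa, mem[0x1c]=0x6a, mem[0x12]=0xe8

MEM[0x08,0x1c,0x12] = aa 6a e8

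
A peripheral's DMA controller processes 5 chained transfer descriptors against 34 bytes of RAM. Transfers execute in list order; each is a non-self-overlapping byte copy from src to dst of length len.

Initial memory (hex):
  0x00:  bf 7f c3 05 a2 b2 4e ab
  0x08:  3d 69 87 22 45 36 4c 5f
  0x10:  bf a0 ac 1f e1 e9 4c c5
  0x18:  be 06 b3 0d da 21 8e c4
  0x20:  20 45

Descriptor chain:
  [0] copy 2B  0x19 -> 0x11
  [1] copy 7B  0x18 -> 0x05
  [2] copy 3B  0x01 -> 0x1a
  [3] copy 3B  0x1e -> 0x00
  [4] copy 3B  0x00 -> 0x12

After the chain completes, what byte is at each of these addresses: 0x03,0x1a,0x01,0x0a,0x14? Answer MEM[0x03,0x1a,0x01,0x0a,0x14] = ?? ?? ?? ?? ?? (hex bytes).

D0: mem[0x11..0x12] <- [06 b3]
D1: mem[0x05..0x0b] <- [be 06 b3 0d da 21 8e]
D2: mem[0x1a..0x1c] <- [7f c3 05]
D3: mem[0x00..0x02] <- [8e c4 20]
D4: mem[0x12..0x14] <- [8e c4 20]
query mem[0x03]=0x05, mem[0x1a]=0x7f, mem[0x01]=0xc4, mem[0x0a]=0x21, mem[0x14]=0x20

MEM[0x03,0x1a,0x01,0x0a,0x14] = 05 7f c4 21 20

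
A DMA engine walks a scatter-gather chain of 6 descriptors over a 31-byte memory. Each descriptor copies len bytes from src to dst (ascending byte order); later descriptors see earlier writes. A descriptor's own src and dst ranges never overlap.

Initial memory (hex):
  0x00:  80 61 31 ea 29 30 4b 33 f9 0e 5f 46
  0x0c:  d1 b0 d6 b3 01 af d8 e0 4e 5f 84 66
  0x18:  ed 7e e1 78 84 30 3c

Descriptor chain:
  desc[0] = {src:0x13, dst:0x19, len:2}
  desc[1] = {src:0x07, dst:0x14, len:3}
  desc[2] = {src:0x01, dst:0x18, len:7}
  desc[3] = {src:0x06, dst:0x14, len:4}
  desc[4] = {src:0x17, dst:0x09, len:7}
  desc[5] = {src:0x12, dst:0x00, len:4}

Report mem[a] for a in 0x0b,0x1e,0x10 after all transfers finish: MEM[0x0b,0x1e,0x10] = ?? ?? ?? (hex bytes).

[0] 0x13->0x19 len=2 : e0 4e
[1] 0x07->0x14 len=3 : 33 f9 0e
[2] 0x01->0x18 len=7 : 61 31 ea 29 30 4b 33
[3] 0x06->0x14 len=4 : 4b 33 f9 0e
[4] 0x17->0x09 len=7 : 0e 61 31 ea 29 30 4b
[5] 0x12->0x00 len=4 : d8 e0 4b 33
query mem[0x0b]=0x31, mem[0x1e]=0x33, mem[0x10]=0x01

MEM[0x0b,0x1e,0x10] = 31 33 01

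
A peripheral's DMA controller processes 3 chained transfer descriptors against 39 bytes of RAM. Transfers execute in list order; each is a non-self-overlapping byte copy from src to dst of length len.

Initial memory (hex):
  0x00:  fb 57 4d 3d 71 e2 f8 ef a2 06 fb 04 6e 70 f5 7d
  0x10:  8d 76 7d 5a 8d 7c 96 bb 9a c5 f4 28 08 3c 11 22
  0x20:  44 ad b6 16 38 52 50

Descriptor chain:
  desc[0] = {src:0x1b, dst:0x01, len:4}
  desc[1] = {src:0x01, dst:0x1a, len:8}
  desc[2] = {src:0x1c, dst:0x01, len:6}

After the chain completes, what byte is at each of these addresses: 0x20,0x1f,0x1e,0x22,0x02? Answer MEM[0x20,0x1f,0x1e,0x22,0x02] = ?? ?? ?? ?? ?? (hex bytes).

#0 dst[0x01+4] := {0x28,0x08,0x3c,0x11}
#1 dst[0x1a+8] := {0x28,0x08,0x3c,0x11,0xe2,0xf8,0xef,0xa2}
#2 dst[0x01+6] := {0x3c,0x11,0xe2,0xf8,0xef,0xa2}
query mem[0x20]=0xef, mem[0x1f]=0xf8, mem[0x1e]=0xe2, mem[0x22]=0xb6, mem[0x02]=0x11

MEM[0x20,0x1f,0x1e,0x22,0x02] = ef f8 e2 b6 11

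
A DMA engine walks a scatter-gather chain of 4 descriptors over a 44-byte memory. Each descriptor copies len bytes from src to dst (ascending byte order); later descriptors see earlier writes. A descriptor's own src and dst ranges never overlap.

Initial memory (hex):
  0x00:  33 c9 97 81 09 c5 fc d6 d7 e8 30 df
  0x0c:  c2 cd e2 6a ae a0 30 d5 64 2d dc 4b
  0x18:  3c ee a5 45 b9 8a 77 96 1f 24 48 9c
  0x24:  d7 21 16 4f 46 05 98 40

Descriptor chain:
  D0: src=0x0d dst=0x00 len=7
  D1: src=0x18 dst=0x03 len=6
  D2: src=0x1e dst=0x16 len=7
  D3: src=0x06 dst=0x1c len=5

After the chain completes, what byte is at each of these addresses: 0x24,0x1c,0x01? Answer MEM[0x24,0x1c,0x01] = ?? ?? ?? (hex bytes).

#0 dst[0x00+7] := {0xcd,0xe2,0x6a,0xae,0xa0,0x30,0xd5}
#1 dst[0x03+6] := {0x3c,0xee,0xa5,0x45,0xb9,0x8a}
#2 dst[0x16+7] := {0x77,0x96,0x1f,0x24,0x48,0x9c,0xd7}
#3 dst[0x1c+5] := {0x45,0xb9,0x8a,0xe8,0x30}
query mem[0x24]=0xd7, mem[0x1c]=0x45, mem[0x01]=0xe2

MEM[0x24,0x1c,0x01] = d7 45 e2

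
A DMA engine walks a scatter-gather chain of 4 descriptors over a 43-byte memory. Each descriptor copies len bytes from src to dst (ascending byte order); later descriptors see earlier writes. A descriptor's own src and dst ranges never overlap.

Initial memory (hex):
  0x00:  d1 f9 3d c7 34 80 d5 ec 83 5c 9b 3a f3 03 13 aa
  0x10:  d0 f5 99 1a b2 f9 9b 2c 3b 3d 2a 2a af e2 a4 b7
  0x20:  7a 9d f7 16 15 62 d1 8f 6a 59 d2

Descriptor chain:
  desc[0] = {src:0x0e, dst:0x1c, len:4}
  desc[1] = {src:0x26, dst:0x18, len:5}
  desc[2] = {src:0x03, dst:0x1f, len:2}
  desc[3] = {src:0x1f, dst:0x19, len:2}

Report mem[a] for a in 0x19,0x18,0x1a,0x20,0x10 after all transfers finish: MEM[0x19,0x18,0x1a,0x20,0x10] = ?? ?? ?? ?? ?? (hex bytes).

MEM[0x19,0x18,0x1a,0x20,0x10] = c7 d1 34 34 d0

#0 dst[0x1c+4] := {0x13,0xaa,0xd0,0xf5}
#1 dst[0x18+5] := {0xd1,0x8f,0x6a,0x59,0xd2}
#2 dst[0x1f+2] := {0xc7,0x34}
#3 dst[0x19+2] := {0xc7,0x34}
query mem[0x19]=0xc7, mem[0x18]=0xd1, mem[0x1a]=0x34, mem[0x20]=0x34, mem[0x10]=0xd0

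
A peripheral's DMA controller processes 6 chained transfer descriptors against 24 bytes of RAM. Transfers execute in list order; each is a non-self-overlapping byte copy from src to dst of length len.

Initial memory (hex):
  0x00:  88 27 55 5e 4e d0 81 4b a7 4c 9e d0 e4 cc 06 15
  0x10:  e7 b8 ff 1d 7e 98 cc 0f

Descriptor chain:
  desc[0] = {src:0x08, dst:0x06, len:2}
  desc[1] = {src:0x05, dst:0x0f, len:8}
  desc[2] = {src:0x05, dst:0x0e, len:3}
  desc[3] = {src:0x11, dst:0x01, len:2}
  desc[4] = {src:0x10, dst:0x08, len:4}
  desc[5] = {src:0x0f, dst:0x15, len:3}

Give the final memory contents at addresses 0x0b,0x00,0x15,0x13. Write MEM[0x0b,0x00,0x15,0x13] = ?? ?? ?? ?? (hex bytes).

  after D0: wrote 2B at 0x06 = a74c
  after D1: wrote 8B at 0x0f = d0a74ca74c9ed0e4
  after D2: wrote 3B at 0x0e = d0a74c
  after D3: wrote 2B at 0x01 = 4ca7
  after D4: wrote 4B at 0x08 = 4c4ca74c
  after D5: wrote 3B at 0x15 = a74c4c
query mem[0x0b]=0x4c, mem[0x00]=0x88, mem[0x15]=0xa7, mem[0x13]=0x4c

MEM[0x0b,0x00,0x15,0x13] = 4c 88 a7 4c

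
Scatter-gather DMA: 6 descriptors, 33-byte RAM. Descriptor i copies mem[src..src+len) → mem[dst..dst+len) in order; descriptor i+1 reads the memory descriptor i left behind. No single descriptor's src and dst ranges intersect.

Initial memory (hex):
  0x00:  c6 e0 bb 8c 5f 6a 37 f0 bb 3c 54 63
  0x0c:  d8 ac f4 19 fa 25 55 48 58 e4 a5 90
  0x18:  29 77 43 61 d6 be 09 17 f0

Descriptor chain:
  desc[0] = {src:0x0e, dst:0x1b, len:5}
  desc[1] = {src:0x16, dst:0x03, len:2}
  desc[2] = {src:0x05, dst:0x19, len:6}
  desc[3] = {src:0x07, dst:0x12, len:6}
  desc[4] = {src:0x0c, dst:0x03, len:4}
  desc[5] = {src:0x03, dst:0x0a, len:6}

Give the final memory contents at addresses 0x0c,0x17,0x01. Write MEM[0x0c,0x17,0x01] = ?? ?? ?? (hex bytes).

  after D0: wrote 5B at 0x1b = f419fa2555
  after D1: wrote 2B at 0x03 = a590
  after D2: wrote 6B at 0x19 = 6a37f0bb3c54
  after D3: wrote 6B at 0x12 = f0bb3c5463d8
  after D4: wrote 4B at 0x03 = d8acf419
  after D5: wrote 6B at 0x0a = d8acf419f0bb
query mem[0x0c]=0xf4, mem[0x17]=0xd8, mem[0x01]=0xe0

MEM[0x0c,0x17,0x01] = f4 d8 e0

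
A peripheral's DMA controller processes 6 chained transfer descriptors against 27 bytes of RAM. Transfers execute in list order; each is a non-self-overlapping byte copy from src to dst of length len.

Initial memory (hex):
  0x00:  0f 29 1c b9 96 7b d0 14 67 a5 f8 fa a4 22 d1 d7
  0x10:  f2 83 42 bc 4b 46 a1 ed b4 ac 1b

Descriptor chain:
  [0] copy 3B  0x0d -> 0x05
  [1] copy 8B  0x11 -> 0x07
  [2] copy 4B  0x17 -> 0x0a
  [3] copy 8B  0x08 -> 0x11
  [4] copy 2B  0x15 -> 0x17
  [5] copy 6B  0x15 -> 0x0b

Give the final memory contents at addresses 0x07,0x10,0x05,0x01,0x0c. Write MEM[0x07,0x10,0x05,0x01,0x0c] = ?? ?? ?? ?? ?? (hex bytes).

MEM[0x07,0x10,0x05,0x01,0x0c] = 83 1b 22 29 1b

  after D0: wrote 3B at 0x05 = 22d1d7
  after D1: wrote 8B at 0x07 = 8342bc4b46a1edb4
  after D2: wrote 4B at 0x0a = edb4ac1b
  after D3: wrote 8B at 0x11 = 42bcedb4ac1bb4d7
  after D4: wrote 2B at 0x17 = ac1b
  after D5: wrote 6B at 0x0b = ac1bac1bac1b
query mem[0x07]=0x83, mem[0x10]=0x1b, mem[0x05]=0x22, mem[0x01]=0x29, mem[0x0c]=0x1b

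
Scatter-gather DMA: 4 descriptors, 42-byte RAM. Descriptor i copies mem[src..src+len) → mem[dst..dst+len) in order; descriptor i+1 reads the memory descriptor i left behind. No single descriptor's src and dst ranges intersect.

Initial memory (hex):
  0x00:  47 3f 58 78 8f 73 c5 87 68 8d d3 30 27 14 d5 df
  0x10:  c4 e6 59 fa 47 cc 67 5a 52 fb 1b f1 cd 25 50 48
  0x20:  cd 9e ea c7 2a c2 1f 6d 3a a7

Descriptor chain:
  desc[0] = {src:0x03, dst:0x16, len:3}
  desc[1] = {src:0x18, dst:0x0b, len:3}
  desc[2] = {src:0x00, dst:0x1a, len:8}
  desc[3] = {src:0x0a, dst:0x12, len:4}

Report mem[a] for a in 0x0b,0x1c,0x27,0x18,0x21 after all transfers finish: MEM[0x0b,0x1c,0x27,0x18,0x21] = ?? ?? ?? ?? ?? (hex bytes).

#0 dst[0x16+3] := {0x78,0x8f,0x73}
#1 dst[0x0b+3] := {0x73,0xfb,0x1b}
#2 dst[0x1a+8] := {0x47,0x3f,0x58,0x78,0x8f,0x73,0xc5,0x87}
#3 dst[0x12+4] := {0xd3,0x73,0xfb,0x1b}
query mem[0x0b]=0x73, mem[0x1c]=0x58, mem[0x27]=0x6d, mem[0x18]=0x73, mem[0x21]=0x87

MEM[0x0b,0x1c,0x27,0x18,0x21] = 73 58 6d 73 87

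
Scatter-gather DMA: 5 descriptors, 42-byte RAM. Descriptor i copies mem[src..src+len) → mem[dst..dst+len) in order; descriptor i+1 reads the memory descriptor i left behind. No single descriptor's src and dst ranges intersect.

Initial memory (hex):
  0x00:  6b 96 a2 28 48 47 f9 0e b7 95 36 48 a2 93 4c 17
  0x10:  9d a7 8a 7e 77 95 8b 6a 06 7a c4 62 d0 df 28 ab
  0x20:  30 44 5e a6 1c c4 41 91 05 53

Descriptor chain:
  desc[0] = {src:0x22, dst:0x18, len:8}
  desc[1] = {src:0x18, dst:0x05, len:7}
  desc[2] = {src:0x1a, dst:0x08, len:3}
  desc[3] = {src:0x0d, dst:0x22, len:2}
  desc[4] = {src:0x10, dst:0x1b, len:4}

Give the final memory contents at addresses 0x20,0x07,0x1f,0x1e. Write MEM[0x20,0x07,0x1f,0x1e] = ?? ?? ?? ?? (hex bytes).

#0 dst[0x18+8] := {0x5e,0xa6,0x1c,0xc4,0x41,0x91,0x05,0x53}
#1 dst[0x05+7] := {0x5e,0xa6,0x1c,0xc4,0x41,0x91,0x05}
#2 dst[0x08+3] := {0x1c,0xc4,0x41}
#3 dst[0x22+2] := {0x93,0x4c}
#4 dst[0x1b+4] := {0x9d,0xa7,0x8a,0x7e}
query mem[0x20]=0x30, mem[0x07]=0x1c, mem[0x1f]=0x53, mem[0x1e]=0x7e

MEM[0x20,0x07,0x1f,0x1e] = 30 1c 53 7e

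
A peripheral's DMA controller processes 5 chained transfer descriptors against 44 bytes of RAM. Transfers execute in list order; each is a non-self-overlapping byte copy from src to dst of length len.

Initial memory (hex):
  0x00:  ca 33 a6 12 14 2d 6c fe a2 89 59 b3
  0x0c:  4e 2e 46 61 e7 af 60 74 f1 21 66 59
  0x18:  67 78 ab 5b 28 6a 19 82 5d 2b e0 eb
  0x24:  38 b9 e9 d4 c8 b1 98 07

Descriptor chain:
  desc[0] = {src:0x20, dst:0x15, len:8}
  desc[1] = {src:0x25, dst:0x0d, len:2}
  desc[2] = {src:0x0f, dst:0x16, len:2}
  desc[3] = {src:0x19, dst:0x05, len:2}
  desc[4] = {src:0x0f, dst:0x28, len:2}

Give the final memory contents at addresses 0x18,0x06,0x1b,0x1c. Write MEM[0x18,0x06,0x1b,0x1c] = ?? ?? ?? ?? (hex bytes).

[0] 0x20->0x15 len=8 : 5d 2b e0 eb 38 b9 e9 d4
[1] 0x25->0x0d len=2 : b9 e9
[2] 0x0f->0x16 len=2 : 61 e7
[3] 0x19->0x05 len=2 : 38 b9
[4] 0x0f->0x28 len=2 : 61 e7
query mem[0x18]=0xeb, mem[0x06]=0xb9, mem[0x1b]=0xe9, mem[0x1c]=0xd4

MEM[0x18,0x06,0x1b,0x1c] = eb b9 e9 d4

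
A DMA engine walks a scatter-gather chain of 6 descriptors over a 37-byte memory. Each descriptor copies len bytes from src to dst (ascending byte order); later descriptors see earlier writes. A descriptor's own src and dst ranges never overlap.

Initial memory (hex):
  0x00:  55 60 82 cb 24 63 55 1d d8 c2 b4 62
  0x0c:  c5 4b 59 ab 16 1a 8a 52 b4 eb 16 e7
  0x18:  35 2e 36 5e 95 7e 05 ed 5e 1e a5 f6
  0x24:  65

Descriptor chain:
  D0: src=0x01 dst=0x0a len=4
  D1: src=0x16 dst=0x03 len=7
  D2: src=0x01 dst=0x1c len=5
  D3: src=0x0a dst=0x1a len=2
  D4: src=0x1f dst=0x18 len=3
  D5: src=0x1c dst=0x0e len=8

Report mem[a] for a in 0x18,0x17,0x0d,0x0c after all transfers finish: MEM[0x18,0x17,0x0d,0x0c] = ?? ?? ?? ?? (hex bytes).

MEM[0x18,0x17,0x0d,0x0c] = e7 e7 24 cb

  after D0: wrote 4B at 0x0a = 6082cb24
  after D1: wrote 7B at 0x03 = 16e7352e365e95
  after D2: wrote 5B at 0x1c = 608216e735
  after D3: wrote 2B at 0x1a = 6082
  after D4: wrote 3B at 0x18 = e7351e
  after D5: wrote 8B at 0x0e = 608216e7351ea5f6
query mem[0x18]=0xe7, mem[0x17]=0xe7, mem[0x0d]=0x24, mem[0x0c]=0xcb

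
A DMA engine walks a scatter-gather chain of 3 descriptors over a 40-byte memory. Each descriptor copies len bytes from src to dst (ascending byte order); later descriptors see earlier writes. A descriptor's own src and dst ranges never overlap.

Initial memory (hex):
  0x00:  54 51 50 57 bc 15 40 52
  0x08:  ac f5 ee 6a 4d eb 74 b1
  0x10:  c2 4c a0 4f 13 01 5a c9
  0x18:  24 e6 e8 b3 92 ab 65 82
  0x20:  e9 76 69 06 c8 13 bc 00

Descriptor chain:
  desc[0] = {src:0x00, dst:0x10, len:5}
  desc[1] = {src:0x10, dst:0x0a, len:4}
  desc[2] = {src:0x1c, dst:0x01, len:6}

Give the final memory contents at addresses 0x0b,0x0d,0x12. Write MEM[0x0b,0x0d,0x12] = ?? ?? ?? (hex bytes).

D0: mem[0x10..0x14] <- [54 51 50 57 bc]
D1: mem[0x0a..0x0d] <- [54 51 50 57]
D2: mem[0x01..0x06] <- [92 ab 65 82 e9 76]
query mem[0x0b]=0x51, mem[0x0d]=0x57, mem[0x12]=0x50

MEM[0x0b,0x0d,0x12] = 51 57 50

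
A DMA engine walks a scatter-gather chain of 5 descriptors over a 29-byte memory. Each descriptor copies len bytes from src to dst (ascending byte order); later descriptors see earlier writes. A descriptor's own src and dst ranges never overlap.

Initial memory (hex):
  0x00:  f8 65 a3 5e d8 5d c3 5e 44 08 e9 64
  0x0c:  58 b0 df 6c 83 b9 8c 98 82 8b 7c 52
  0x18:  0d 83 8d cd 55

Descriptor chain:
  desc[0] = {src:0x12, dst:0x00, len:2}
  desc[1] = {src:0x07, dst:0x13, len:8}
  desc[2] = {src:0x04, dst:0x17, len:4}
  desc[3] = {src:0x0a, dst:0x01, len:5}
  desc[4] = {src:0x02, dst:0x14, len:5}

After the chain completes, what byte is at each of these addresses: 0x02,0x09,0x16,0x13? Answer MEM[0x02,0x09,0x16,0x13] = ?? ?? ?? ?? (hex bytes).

  after D0: wrote 2B at 0x00 = 8c98
  after D1: wrote 8B at 0x13 = 5e4408e96458b0df
  after D2: wrote 4B at 0x17 = d85dc35e
  after D3: wrote 5B at 0x01 = e96458b0df
  after D4: wrote 5B at 0x14 = 6458b0dfc3
query mem[0x02]=0x64, mem[0x09]=0x08, mem[0x16]=0xb0, mem[0x13]=0x5e

MEM[0x02,0x09,0x16,0x13] = 64 08 b0 5e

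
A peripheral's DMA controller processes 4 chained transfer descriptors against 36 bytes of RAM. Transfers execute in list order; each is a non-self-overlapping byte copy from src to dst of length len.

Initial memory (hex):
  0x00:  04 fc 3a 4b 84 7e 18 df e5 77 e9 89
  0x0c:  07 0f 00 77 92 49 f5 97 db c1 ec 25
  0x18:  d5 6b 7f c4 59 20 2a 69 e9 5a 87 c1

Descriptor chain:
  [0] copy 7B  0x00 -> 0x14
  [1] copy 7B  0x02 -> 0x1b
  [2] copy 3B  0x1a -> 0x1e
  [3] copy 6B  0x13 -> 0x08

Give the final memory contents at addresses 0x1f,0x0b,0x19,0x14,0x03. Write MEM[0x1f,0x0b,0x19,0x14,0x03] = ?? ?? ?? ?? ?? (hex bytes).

MEM[0x1f,0x0b,0x19,0x14,0x03] = 3a 3a 7e 04 4b

#0 dst[0x14+7] := {0x04,0xfc,0x3a,0x4b,0x84,0x7e,0x18}
#1 dst[0x1b+7] := {0x3a,0x4b,0x84,0x7e,0x18,0xdf,0xe5}
#2 dst[0x1e+3] := {0x18,0x3a,0x4b}
#3 dst[0x08+6] := {0x97,0x04,0xfc,0x3a,0x4b,0x84}
query mem[0x1f]=0x3a, mem[0x0b]=0x3a, mem[0x19]=0x7e, mem[0x14]=0x04, mem[0x03]=0x4b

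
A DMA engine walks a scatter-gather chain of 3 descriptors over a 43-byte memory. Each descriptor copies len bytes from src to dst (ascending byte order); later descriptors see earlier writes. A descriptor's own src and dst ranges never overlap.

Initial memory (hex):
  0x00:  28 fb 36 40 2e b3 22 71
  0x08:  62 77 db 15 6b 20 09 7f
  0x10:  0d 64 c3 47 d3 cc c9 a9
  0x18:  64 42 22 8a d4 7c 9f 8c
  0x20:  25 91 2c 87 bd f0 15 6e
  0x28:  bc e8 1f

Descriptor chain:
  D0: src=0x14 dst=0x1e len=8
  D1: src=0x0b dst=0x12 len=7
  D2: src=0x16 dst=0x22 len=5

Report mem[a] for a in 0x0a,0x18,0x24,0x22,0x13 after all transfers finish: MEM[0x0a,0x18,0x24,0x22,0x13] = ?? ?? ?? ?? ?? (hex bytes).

MEM[0x0a,0x18,0x24,0x22,0x13] = db 64 64 7f 6b

[0] 0x14->0x1e len=8 : d3 cc c9 a9 64 42 22 8a
[1] 0x0b->0x12 len=7 : 15 6b 20 09 7f 0d 64
[2] 0x16->0x22 len=5 : 7f 0d 64 42 22
query mem[0x0a]=0xdb, mem[0x18]=0x64, mem[0x24]=0x64, mem[0x22]=0x7f, mem[0x13]=0x6b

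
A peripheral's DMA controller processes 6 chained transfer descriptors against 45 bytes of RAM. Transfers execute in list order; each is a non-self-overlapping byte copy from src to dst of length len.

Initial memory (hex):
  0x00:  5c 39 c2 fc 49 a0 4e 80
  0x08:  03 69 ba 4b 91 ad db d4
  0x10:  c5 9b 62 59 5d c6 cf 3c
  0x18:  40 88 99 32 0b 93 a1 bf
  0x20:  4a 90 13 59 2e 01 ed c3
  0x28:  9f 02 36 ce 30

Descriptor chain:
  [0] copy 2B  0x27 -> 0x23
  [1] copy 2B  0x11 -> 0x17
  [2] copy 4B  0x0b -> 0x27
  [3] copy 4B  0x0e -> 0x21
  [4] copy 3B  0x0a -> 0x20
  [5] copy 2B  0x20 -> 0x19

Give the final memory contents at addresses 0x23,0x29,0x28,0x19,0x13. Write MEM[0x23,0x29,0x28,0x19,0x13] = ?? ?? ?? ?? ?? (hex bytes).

MEM[0x23,0x29,0x28,0x19,0x13] = c5 ad 91 ba 59

[0] 0x27->0x23 len=2 : c3 9f
[1] 0x11->0x17 len=2 : 9b 62
[2] 0x0b->0x27 len=4 : 4b 91 ad db
[3] 0x0e->0x21 len=4 : db d4 c5 9b
[4] 0x0a->0x20 len=3 : ba 4b 91
[5] 0x20->0x19 len=2 : ba 4b
query mem[0x23]=0xc5, mem[0x29]=0xad, mem[0x28]=0x91, mem[0x19]=0xba, mem[0x13]=0x59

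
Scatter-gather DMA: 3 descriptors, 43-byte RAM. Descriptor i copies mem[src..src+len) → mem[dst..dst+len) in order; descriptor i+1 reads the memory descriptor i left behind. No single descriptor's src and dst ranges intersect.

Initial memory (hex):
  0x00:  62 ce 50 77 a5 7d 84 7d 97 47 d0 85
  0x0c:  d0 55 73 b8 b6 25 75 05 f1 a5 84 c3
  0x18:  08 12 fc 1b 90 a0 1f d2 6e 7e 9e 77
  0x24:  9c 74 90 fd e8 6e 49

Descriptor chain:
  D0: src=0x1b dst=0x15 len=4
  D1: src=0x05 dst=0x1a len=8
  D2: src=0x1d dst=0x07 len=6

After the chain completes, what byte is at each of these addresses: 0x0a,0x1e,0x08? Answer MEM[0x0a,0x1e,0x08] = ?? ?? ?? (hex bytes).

MEM[0x0a,0x1e,0x08] = 85 47 47

[0] 0x1b->0x15 len=4 : 1b 90 a0 1f
[1] 0x05->0x1a len=8 : 7d 84 7d 97 47 d0 85 d0
[2] 0x1d->0x07 len=6 : 97 47 d0 85 d0 9e
query mem[0x0a]=0x85, mem[0x1e]=0x47, mem[0x08]=0x47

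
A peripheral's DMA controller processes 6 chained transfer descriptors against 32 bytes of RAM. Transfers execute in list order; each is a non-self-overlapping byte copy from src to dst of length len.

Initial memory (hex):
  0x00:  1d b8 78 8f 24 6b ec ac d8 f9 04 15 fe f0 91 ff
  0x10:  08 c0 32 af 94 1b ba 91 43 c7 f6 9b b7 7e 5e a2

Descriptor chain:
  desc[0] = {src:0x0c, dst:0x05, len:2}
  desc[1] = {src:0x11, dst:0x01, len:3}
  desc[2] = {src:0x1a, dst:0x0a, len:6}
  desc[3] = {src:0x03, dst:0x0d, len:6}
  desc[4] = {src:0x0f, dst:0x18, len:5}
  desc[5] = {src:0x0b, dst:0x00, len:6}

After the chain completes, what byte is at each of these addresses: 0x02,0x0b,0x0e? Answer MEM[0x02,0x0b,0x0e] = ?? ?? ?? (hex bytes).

MEM[0x02,0x0b,0x0e] = af 9b 24

[0] 0x0c->0x05 len=2 : fe f0
[1] 0x11->0x01 len=3 : c0 32 af
[2] 0x1a->0x0a len=6 : f6 9b b7 7e 5e a2
[3] 0x03->0x0d len=6 : af 24 fe f0 ac d8
[4] 0x0f->0x18 len=5 : fe f0 ac d8 af
[5] 0x0b->0x00 len=6 : 9b b7 af 24 fe f0
query mem[0x02]=0xaf, mem[0x0b]=0x9b, mem[0x0e]=0x24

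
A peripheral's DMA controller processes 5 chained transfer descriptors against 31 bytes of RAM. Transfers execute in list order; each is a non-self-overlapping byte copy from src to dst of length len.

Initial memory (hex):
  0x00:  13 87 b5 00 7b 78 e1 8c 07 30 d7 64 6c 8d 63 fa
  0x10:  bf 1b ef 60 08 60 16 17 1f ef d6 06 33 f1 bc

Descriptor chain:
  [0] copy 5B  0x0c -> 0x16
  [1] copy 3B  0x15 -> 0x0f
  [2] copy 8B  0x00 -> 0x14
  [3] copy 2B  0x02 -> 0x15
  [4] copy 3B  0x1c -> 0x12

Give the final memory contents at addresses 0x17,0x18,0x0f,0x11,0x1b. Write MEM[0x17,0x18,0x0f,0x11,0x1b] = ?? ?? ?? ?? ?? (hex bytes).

  after D0: wrote 5B at 0x16 = 6c8d63fabf
  after D1: wrote 3B at 0x0f = 606c8d
  after D2: wrote 8B at 0x14 = 1387b5007b78e18c
  after D3: wrote 2B at 0x15 = b500
  after D4: wrote 3B at 0x12 = 33f1bc
query mem[0x17]=0x00, mem[0x18]=0x7b, mem[0x0f]=0x60, mem[0x11]=0x8d, mem[0x1b]=0x8c

MEM[0x17,0x18,0x0f,0x11,0x1b] = 00 7b 60 8d 8c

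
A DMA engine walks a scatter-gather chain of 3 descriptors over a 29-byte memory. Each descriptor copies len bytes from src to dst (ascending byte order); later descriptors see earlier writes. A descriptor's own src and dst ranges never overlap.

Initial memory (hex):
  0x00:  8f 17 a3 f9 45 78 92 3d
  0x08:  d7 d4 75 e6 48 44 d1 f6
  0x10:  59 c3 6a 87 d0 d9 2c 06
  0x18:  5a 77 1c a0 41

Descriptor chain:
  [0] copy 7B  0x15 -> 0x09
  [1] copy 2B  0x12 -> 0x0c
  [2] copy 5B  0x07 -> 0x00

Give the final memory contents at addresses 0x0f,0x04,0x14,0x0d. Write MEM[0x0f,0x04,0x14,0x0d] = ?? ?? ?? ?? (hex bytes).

[0] 0x15->0x09 len=7 : d9 2c 06 5a 77 1c a0
[1] 0x12->0x0c len=2 : 6a 87
[2] 0x07->0x00 len=5 : 3d d7 d9 2c 06
query mem[0x0f]=0xa0, mem[0x04]=0x06, mem[0x14]=0xd0, mem[0x0d]=0x87

MEM[0x0f,0x04,0x14,0x0d] = a0 06 d0 87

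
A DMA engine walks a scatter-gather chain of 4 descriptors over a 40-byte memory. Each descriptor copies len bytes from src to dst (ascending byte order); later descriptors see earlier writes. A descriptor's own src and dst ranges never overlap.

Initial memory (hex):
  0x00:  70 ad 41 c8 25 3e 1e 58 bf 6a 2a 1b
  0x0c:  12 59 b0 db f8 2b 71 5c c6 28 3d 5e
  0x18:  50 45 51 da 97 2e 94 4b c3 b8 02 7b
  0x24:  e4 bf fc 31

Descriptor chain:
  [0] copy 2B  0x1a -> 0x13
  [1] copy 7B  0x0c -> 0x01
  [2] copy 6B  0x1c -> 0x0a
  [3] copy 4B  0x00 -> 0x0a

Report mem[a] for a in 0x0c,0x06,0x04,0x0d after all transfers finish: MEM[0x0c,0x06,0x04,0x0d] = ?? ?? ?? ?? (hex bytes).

  after D0: wrote 2B at 0x13 = 51da
  after D1: wrote 7B at 0x01 = 1259b0dbf82b71
  after D2: wrote 6B at 0x0a = 972e944bc3b8
  after D3: wrote 4B at 0x0a = 701259b0
query mem[0x0c]=0x59, mem[0x06]=0x2b, mem[0x04]=0xdb, mem[0x0d]=0xb0

MEM[0x0c,0x06,0x04,0x0d] = 59 2b db b0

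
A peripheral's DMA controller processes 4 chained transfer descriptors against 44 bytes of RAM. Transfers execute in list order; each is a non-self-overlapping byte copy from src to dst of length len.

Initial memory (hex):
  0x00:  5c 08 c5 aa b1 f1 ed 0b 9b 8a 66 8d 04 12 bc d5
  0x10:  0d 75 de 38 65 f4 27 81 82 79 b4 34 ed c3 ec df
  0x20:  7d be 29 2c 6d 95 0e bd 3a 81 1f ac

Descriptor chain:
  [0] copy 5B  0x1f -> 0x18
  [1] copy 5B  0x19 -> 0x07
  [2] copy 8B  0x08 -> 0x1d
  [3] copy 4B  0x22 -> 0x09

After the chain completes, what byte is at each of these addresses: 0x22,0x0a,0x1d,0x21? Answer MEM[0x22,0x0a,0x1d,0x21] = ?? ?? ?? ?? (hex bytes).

  after D0: wrote 5B at 0x18 = df7dbe292c
  after D1: wrote 5B at 0x07 = 7dbe292cc3
  after D2: wrote 8B at 0x1d = be292cc30412bcd5
  after D3: wrote 4B at 0x09 = 12bcd595
query mem[0x22]=0x12, mem[0x0a]=0xbc, mem[0x1d]=0xbe, mem[0x21]=0x04

MEM[0x22,0x0a,0x1d,0x21] = 12 bc be 04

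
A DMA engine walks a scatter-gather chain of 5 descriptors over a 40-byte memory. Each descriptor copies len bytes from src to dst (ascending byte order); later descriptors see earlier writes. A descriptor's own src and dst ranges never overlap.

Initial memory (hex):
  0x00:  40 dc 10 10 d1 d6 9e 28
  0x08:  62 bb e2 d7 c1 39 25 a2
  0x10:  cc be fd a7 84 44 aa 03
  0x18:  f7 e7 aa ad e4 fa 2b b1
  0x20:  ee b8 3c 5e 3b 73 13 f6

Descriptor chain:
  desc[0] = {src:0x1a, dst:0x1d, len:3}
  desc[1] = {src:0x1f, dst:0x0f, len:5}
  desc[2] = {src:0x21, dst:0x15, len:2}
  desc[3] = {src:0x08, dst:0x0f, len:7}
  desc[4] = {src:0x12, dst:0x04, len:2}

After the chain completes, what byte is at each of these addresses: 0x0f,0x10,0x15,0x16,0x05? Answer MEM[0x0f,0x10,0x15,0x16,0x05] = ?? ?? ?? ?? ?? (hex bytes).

MEM[0x0f,0x10,0x15,0x16,0x05] = 62 bb 25 3c c1

D0: mem[0x1d..0x1f] <- [aa ad e4]
D1: mem[0x0f..0x13] <- [e4 ee b8 3c 5e]
D2: mem[0x15..0x16] <- [b8 3c]
D3: mem[0x0f..0x15] <- [62 bb e2 d7 c1 39 25]
D4: mem[0x04..0x05] <- [d7 c1]
query mem[0x0f]=0x62, mem[0x10]=0xbb, mem[0x15]=0x25, mem[0x16]=0x3c, mem[0x05]=0xc1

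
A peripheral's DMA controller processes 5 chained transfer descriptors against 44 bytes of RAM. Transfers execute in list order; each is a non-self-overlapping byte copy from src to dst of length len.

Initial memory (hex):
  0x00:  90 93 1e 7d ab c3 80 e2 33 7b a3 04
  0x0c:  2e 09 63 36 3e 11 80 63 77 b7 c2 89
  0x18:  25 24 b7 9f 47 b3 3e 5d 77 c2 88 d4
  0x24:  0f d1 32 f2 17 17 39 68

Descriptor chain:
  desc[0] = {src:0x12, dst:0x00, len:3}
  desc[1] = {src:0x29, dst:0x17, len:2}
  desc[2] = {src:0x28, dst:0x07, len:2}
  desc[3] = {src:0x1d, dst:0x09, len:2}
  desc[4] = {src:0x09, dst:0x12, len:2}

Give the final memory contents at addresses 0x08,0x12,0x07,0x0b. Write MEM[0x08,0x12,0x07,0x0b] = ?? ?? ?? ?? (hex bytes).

MEM[0x08,0x12,0x07,0x0b] = 17 b3 17 04

D0: mem[0x00..0x02] <- [80 63 77]
D1: mem[0x17..0x18] <- [17 39]
D2: mem[0x07..0x08] <- [17 17]
D3: mem[0x09..0x0a] <- [b3 3e]
D4: mem[0x12..0x13] <- [b3 3e]
query mem[0x08]=0x17, mem[0x12]=0xb3, mem[0x07]=0x17, mem[0x0b]=0x04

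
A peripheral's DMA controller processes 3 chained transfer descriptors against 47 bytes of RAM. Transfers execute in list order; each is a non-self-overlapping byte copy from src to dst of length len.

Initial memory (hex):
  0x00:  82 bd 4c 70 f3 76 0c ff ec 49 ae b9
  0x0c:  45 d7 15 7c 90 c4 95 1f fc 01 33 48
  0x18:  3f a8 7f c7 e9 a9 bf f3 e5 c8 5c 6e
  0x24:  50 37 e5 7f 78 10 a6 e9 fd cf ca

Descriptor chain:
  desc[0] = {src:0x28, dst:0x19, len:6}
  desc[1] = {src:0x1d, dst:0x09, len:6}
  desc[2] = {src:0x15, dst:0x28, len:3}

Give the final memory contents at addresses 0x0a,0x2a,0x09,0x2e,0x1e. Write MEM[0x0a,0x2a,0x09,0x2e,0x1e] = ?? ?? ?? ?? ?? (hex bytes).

  after D0: wrote 6B at 0x19 = 7810a6e9fdcf
  after D1: wrote 6B at 0x09 = fdcff3e5c85c
  after D2: wrote 3B at 0x28 = 013348
query mem[0x0a]=0xcf, mem[0x2a]=0x48, mem[0x09]=0xfd, mem[0x2e]=0xca, mem[0x1e]=0xcf

MEM[0x0a,0x2a,0x09,0x2e,0x1e] = cf 48 fd ca cf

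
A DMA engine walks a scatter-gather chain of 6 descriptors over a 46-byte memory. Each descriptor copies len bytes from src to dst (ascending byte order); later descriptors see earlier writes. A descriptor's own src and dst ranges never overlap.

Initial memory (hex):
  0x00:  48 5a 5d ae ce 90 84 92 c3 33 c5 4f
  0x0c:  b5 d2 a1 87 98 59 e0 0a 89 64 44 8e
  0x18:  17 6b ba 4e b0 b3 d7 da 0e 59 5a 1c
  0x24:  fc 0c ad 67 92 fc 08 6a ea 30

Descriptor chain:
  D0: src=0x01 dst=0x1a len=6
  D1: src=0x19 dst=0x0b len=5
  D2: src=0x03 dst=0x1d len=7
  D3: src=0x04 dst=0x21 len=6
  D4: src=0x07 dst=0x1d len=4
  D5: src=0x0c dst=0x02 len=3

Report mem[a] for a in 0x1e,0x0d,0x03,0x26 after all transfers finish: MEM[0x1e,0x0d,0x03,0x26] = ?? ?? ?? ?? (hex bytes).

MEM[0x1e,0x0d,0x03,0x26] = c3 5d 5d 33

[0] 0x01->0x1a len=6 : 5a 5d ae ce 90 84
[1] 0x19->0x0b len=5 : 6b 5a 5d ae ce
[2] 0x03->0x1d len=7 : ae ce 90 84 92 c3 33
[3] 0x04->0x21 len=6 : ce 90 84 92 c3 33
[4] 0x07->0x1d len=4 : 92 c3 33 c5
[5] 0x0c->0x02 len=3 : 5a 5d ae
query mem[0x1e]=0xc3, mem[0x0d]=0x5d, mem[0x03]=0x5d, mem[0x26]=0x33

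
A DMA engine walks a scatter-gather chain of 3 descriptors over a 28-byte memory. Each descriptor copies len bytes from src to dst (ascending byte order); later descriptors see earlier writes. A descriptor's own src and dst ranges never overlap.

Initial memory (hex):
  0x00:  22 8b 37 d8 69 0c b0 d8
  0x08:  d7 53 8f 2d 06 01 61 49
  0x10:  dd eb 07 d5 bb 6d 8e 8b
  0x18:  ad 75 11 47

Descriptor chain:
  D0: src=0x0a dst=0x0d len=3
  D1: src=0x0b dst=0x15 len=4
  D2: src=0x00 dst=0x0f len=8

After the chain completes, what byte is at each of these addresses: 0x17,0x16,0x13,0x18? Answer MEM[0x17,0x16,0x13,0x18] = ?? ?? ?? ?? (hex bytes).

MEM[0x17,0x16,0x13,0x18] = 8f d8 69 2d

  after D0: wrote 3B at 0x0d = 8f2d06
  after D1: wrote 4B at 0x15 = 2d068f2d
  after D2: wrote 8B at 0x0f = 228b37d8690cb0d8
query mem[0x17]=0x8f, mem[0x16]=0xd8, mem[0x13]=0x69, mem[0x18]=0x2d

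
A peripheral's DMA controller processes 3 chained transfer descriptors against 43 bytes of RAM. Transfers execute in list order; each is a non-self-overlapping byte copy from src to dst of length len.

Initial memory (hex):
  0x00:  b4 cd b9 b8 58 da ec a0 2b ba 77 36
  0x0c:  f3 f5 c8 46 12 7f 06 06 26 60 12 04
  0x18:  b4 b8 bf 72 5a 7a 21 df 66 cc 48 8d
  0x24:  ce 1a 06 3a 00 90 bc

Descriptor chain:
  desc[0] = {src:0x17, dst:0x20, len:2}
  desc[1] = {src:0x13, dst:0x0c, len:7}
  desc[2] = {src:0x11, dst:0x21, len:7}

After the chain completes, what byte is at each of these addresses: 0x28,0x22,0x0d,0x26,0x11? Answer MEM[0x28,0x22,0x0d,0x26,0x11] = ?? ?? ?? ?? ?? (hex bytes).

MEM[0x28,0x22,0x0d,0x26,0x11] = 00 b8 26 12 b4

D0: mem[0x20..0x21] <- [04 b4]
D1: mem[0x0c..0x12] <- [06 26 60 12 04 b4 b8]
D2: mem[0x21..0x27] <- [b4 b8 06 26 60 12 04]
query mem[0x28]=0x00, mem[0x22]=0xb8, mem[0x0d]=0x26, mem[0x26]=0x12, mem[0x11]=0xb4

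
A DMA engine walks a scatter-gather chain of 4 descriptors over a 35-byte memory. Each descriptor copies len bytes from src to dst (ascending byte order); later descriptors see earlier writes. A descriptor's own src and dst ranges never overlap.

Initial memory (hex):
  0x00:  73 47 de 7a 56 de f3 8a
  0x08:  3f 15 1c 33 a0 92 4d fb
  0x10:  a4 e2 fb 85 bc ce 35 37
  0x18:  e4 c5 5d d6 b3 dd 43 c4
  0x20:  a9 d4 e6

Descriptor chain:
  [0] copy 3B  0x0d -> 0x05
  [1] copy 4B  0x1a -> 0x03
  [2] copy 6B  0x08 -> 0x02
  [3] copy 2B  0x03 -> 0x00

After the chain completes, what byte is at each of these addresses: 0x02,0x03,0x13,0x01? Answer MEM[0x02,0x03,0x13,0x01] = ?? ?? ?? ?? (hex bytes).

MEM[0x02,0x03,0x13,0x01] = 3f 15 85 1c

#0 dst[0x05+3] := {0x92,0x4d,0xfb}
#1 dst[0x03+4] := {0x5d,0xd6,0xb3,0xdd}
#2 dst[0x02+6] := {0x3f,0x15,0x1c,0x33,0xa0,0x92}
#3 dst[0x00+2] := {0x15,0x1c}
query mem[0x02]=0x3f, mem[0x03]=0x15, mem[0x13]=0x85, mem[0x01]=0x1c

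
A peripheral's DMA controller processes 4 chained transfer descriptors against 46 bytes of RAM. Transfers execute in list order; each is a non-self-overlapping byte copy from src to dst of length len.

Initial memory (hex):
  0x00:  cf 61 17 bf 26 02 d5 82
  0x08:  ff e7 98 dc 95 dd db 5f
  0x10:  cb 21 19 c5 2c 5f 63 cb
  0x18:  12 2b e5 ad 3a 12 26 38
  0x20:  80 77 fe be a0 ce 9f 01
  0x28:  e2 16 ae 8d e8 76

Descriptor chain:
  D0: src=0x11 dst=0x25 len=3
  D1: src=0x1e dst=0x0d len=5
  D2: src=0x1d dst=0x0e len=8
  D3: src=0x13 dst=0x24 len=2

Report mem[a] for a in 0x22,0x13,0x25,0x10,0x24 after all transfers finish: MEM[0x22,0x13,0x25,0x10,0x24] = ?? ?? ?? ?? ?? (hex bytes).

  after D0: wrote 3B at 0x25 = 2119c5
  after D1: wrote 5B at 0x0d = 26388077fe
  after D2: wrote 8B at 0x0e = 1226388077febea0
  after D3: wrote 2B at 0x24 = febe
query mem[0x22]=0xfe, mem[0x13]=0xfe, mem[0x25]=0xbe, mem[0x10]=0x38, mem[0x24]=0xfe

MEM[0x22,0x13,0x25,0x10,0x24] = fe fe be 38 fe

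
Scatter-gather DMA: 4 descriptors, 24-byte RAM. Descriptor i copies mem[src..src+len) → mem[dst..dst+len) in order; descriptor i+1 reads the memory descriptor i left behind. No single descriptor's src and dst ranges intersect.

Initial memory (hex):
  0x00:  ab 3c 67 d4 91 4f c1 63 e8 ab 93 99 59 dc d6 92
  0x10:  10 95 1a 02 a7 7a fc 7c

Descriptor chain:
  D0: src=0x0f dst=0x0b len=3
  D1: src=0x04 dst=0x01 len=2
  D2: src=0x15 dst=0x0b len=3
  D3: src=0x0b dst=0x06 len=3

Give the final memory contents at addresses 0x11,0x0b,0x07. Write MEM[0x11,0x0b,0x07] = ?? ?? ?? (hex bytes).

  after D0: wrote 3B at 0x0b = 921095
  after D1: wrote 2B at 0x01 = 914f
  after D2: wrote 3B at 0x0b = 7afc7c
  after D3: wrote 3B at 0x06 = 7afc7c
query mem[0x11]=0x95, mem[0x0b]=0x7a, mem[0x07]=0xfc

MEM[0x11,0x0b,0x07] = 95 7a fc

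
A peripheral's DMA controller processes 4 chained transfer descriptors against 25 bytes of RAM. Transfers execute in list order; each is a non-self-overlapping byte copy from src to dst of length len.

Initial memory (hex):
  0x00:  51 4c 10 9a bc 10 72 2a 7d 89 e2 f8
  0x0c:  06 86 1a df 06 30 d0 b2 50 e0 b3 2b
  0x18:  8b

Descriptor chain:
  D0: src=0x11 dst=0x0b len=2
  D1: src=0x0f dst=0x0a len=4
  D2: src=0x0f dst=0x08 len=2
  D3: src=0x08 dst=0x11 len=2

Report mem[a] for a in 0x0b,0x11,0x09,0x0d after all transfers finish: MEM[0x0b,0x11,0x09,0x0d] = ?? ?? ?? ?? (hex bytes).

[0] 0x11->0x0b len=2 : 30 d0
[1] 0x0f->0x0a len=4 : df 06 30 d0
[2] 0x0f->0x08 len=2 : df 06
[3] 0x08->0x11 len=2 : df 06
query mem[0x0b]=0x06, mem[0x11]=0xdf, mem[0x09]=0x06, mem[0x0d]=0xd0

MEM[0x0b,0x11,0x09,0x0d] = 06 df 06 d0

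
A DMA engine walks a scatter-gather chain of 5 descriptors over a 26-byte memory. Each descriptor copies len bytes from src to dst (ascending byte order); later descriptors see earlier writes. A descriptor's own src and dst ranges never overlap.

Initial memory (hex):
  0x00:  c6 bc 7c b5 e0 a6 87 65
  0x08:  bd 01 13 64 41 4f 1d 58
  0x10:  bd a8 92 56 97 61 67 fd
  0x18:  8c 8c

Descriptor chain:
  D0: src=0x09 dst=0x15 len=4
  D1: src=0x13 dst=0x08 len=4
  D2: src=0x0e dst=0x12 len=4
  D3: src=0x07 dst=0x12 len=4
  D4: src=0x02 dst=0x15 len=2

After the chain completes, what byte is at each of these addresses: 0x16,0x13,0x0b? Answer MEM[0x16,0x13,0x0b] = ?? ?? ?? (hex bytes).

MEM[0x16,0x13,0x0b] = b5 56 13

  after D0: wrote 4B at 0x15 = 01136441
  after D1: wrote 4B at 0x08 = 56970113
  after D2: wrote 4B at 0x12 = 1d58bda8
  after D3: wrote 4B at 0x12 = 65569701
  after D4: wrote 2B at 0x15 = 7cb5
query mem[0x16]=0xb5, mem[0x13]=0x56, mem[0x0b]=0x13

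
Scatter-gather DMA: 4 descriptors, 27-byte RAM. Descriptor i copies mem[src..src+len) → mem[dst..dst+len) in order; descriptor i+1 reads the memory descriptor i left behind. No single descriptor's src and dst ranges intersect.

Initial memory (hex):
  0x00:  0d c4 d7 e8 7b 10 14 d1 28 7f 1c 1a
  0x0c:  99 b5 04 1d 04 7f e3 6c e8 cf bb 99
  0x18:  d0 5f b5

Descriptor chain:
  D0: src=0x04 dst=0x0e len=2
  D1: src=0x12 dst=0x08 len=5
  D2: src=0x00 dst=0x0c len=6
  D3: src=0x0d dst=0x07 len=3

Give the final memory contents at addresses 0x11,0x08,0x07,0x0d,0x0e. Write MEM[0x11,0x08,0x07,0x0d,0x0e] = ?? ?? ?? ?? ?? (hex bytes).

MEM[0x11,0x08,0x07,0x0d,0x0e] = 10 d7 c4 c4 d7

  after D0: wrote 2B at 0x0e = 7b10
  after D1: wrote 5B at 0x08 = e36ce8cfbb
  after D2: wrote 6B at 0x0c = 0dc4d7e87b10
  after D3: wrote 3B at 0x07 = c4d7e8
query mem[0x11]=0x10, mem[0x08]=0xd7, mem[0x07]=0xc4, mem[0x0d]=0xc4, mem[0x0e]=0xd7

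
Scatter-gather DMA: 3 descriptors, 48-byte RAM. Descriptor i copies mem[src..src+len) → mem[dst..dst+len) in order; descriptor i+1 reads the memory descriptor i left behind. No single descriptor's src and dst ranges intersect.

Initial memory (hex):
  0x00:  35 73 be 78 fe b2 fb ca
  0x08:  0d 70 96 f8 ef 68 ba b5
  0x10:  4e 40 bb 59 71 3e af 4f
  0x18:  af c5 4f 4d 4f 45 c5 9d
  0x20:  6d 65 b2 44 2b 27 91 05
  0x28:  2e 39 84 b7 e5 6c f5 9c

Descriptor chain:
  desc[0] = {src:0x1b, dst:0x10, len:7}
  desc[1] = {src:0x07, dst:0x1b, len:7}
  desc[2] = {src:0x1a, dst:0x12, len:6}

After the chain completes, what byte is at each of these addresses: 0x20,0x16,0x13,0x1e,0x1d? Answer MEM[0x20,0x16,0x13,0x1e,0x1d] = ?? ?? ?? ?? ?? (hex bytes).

  after D0: wrote 7B at 0x10 = 4d4f45c59d6d65
  after D1: wrote 7B at 0x1b = ca0d7096f8ef68
  after D2: wrote 6B at 0x12 = 4fca0d7096f8
query mem[0x20]=0xef, mem[0x16]=0x96, mem[0x13]=0xca, mem[0x1e]=0x96, mem[0x1d]=0x70

MEM[0x20,0x16,0x13,0x1e,0x1d] = ef 96 ca 96 70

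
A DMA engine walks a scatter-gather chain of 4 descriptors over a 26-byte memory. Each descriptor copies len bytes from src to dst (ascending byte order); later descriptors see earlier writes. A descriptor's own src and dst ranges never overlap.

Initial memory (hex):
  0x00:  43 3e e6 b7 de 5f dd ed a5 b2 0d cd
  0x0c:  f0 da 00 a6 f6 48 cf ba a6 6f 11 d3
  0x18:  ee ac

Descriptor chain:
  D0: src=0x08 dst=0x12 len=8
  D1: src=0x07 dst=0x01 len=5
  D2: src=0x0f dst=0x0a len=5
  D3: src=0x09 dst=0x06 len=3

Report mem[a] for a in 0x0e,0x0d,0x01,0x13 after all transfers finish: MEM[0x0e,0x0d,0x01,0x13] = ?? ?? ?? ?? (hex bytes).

[0] 0x08->0x12 len=8 : a5 b2 0d cd f0 da 00 a6
[1] 0x07->0x01 len=5 : ed a5 b2 0d cd
[2] 0x0f->0x0a len=5 : a6 f6 48 a5 b2
[3] 0x09->0x06 len=3 : b2 a6 f6
query mem[0x0e]=0xb2, mem[0x0d]=0xa5, mem[0x01]=0xed, mem[0x13]=0xb2

MEM[0x0e,0x0d,0x01,0x13] = b2 a5 ed b2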